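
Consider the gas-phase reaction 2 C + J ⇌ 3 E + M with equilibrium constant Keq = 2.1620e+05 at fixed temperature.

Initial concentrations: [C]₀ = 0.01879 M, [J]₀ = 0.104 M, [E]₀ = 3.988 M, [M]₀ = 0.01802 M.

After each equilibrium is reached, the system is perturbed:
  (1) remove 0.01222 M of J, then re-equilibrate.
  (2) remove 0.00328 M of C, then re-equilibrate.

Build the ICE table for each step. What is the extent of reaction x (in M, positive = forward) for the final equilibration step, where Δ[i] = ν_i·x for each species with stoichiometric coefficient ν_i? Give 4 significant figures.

Q₀ = 3.1127e+04 vs Keq = 2.1620e+05 ⇒ Q<K, forward
Step 1:
                  C         J         E         M
  init      0.01879     0.104     3.988   0.01802
  Δ        -0.01043 -0.005217   0.01565  0.005217
  eq       0.008356   0.09878     4.004   0.02324
  solve Keq expr → x = 0.005217; check Q = 2.1620e+05
Then remove 0.01222 M of J.
Step 2:
                  C         J         E         M
  init     0.008356   0.08656     4.004   0.02324
  Δ       5.0614e-04 2.5307e-04 -7.5920e-04 -2.5307e-04
  eq       0.008862   0.08682     4.003   0.02298
  solve Keq expr → x = -2.5307e-04; check Q = 2.1620e+05
Then remove 0.00328 M of C.
Step 3:
                  C         J         E         M
  init     0.005582   0.08682     4.003   0.02298
  Δ         0.00291  0.001455 -0.004365 -0.001455
  eq       0.008492   0.08827     3.999   0.02153
  solve Keq expr → x = -0.001455; check Q = 2.1620e+05

x = -0.001455 M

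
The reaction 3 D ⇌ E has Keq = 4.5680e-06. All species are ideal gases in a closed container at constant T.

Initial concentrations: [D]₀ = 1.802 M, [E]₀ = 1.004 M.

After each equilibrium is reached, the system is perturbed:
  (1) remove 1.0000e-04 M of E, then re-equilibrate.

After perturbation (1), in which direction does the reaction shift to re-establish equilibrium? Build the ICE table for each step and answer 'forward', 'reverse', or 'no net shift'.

Direction: forward

Q₀ = 0.1716 vs Keq = 4.5680e-06 ⇒ Q>K, reverse
Step 1:
                   D          E
  I            1.802      1.004
  C             3.01     -1.003
  E            4.812 5.0913e-04
  solve Keq expr → x = -1.003; check Q = 4.5680e-06
Then remove 1.0000e-04 M of E.
Step 2:
                   D          E
  I            4.812 4.0913e-04
  C       -2.9971e-04 9.9905e-05
  E            4.812 5.0904e-04
  solve Keq expr → x = 9.9905e-05; check Q = 4.5680e-06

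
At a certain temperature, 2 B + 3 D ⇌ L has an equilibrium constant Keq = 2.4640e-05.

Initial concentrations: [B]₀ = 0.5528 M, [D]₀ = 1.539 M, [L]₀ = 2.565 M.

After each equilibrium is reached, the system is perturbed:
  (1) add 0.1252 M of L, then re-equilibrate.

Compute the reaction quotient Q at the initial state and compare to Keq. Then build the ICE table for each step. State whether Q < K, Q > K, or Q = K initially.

Q₀ = 2.303 vs Keq = 2.4640e-05 ⇒ Q>K, reverse
Step 1:
                   B          D          L
  init        0.5528      1.539      2.565
  Δ            4.448      6.672     -2.224
  eq           5.001      8.211     0.3411
  solve Keq expr → x = -2.224; check Q = 2.4640e-05
Then add 0.1252 M of L.
Step 2:
                   B          D          L
  init         5.001      8.211     0.4663
  Δ           0.1487      0.223   -0.07434
  eq           5.149      8.434     0.3919
  solve Keq expr → x = -0.07434; check Q = 2.4640e-05

Q₀ = 2.303; Q > K (proceeds reverse)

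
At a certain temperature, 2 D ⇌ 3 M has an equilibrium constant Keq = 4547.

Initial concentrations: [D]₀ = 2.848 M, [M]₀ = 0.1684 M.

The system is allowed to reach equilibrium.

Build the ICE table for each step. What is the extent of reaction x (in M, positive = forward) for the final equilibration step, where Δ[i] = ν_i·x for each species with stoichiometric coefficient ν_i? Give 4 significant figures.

Q₀ = 5.8877e-04 vs Keq = 4547 ⇒ Q<K, forward
Step 1:
                    D           M
  I             2.848      0.1684
  C            -2.718       4.077
  E            0.1297       4.246
  solve Keq expr → x = 1.359; check Q = 4547

x = 1.359 M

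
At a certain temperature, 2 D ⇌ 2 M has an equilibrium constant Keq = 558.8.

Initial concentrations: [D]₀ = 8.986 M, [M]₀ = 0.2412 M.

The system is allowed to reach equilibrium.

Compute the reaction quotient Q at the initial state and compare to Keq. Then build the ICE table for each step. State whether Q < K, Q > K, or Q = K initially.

Q₀ = 7.2048e-04 vs Keq = 558.8 ⇒ Q<K, forward
Step 1:
                    D           M
  I             8.986      0.2412
  C            -8.612       8.612
  E            0.3745       8.853
  solve Keq expr → x = 4.306; check Q = 558.8

Q₀ = 7.2048e-04; Q < K (proceeds forward)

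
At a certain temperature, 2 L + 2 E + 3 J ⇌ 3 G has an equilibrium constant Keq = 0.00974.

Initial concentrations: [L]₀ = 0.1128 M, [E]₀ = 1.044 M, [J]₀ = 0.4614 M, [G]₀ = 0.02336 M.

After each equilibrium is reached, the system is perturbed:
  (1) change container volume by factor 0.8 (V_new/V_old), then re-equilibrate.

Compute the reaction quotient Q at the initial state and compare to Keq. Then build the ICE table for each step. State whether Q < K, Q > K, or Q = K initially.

Q₀ = 0.009358; Q < K (proceeds forward)

Q₀ = 0.009358 vs Keq = 0.00974 ⇒ Q<K, forward
Step 1:
                    L           E           J           G
  init         0.1128       1.044      0.4614     0.02336
  Δ       -1.8126e-04 -1.8126e-04 -2.7189e-04  2.7189e-04
  eq           0.1126       1.044      0.4611     0.02363
  solve Keq expr → x = 9.0629e-05; check Q = 0.00974
Then change container volume by factor 0.8 (V_new/V_old).
Step 2:
                    L           E           J           G
  init         0.1408       1.305      0.5764     0.02954
  Δ         -0.005656   -0.005656   -0.008484    0.008484
  eq           0.1351       1.299      0.5679     0.03802
  solve Keq expr → x = 0.002828; check Q = 0.00974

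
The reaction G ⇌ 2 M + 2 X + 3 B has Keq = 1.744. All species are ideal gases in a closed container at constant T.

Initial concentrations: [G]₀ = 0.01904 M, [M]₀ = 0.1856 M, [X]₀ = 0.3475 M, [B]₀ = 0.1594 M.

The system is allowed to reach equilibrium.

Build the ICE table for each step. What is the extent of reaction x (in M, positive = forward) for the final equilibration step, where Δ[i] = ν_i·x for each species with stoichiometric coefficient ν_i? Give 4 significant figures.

Q₀ = 8.8484e-04 vs Keq = 1.744 ⇒ Q<K, forward
Step 1:
                  G         M         X         B
  init      0.01904    0.1856    0.3475    0.1594
  Δ          -0.019   0.03799   0.03799   0.05699
  eq      4.3164e-05    0.2236    0.3855    0.2164
  solve Keq expr → x = 0.019; check Q = 1.744

x = 0.019 M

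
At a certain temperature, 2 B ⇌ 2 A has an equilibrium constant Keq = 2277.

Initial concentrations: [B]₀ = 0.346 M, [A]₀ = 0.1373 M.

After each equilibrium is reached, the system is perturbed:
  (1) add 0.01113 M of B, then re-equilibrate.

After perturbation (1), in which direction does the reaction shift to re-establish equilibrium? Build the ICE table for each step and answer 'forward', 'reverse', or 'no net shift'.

Direction: forward

Q₀ = 0.1575 vs Keq = 2277 ⇒ Q<K, forward
Step 1:
                   B          A
  init         0.346     0.1373
  Δ          -0.3361     0.3361
  eq         0.00992     0.4734
  solve Keq expr → x = 0.168; check Q = 2277
Then add 0.01113 M of B.
Step 2:
                   B          A
  init       0.02105     0.4734
  Δ          -0.0109     0.0109
  eq         0.01015     0.4843
  solve Keq expr → x = 0.005451; check Q = 2277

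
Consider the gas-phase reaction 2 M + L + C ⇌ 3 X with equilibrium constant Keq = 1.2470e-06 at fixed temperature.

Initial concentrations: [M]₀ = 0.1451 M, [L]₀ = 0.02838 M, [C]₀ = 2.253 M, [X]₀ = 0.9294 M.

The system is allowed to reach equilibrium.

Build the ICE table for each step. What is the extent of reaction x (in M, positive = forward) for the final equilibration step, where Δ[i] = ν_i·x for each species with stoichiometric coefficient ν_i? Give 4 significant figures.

x = -0.307 M

Q₀ = 596.3 vs Keq = 1.2470e-06 ⇒ Q>K, reverse
Step 1:
                    M           L           C           X
  I            0.1451     0.02838       2.253      0.9294
  C            0.6139       0.307       0.307     -0.9209
  E             0.759      0.3353        2.56    0.008512
  solve Keq expr → x = -0.307; check Q = 1.2470e-06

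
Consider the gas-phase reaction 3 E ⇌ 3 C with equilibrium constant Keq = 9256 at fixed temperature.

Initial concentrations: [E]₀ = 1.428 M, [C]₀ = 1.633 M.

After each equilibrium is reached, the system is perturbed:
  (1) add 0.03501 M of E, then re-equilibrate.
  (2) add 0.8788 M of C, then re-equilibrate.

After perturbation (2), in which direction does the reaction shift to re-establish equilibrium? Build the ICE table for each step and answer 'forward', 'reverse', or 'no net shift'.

Direction: reverse

Q₀ = 1.495 vs Keq = 9256 ⇒ Q<K, forward
Step 1:
                  E         C
  I           1.428     1.633
  C          -1.289     1.289
  E          0.1392     2.922
  solve Keq expr → x = 0.4296; check Q = 9256
Then add 0.03501 M of E.
Step 2:
                  E         C
  I          0.1742     2.922
  C        -0.03342   0.03342
  E          0.1408     2.955
  solve Keq expr → x = 0.01114; check Q = 9256
Then add 0.8788 M of C.
Step 3:
                  E         C
  I          0.1408     3.834
  C         0.03995  -0.03995
  E          0.1807     3.794
  solve Keq expr → x = -0.01332; check Q = 9256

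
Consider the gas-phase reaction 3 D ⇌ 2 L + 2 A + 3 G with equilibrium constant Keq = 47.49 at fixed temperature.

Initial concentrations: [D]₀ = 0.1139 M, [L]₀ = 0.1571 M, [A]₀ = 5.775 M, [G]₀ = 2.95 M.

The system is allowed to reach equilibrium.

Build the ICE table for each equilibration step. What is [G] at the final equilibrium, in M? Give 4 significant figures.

Q₀ = 1.4301e+04 vs Keq = 47.49 ⇒ Q>K, reverse
Step 1:
                    D           L           A           G
  Initial      0.1139      0.1571       5.775        2.95
  Change       0.1745     -0.1163     -0.1163     -0.1745
  Equil        0.2884     0.04078       5.659       2.776
  solve Keq expr → x = -0.05816; check Q = 47.49

[G]_eq = 2.776 M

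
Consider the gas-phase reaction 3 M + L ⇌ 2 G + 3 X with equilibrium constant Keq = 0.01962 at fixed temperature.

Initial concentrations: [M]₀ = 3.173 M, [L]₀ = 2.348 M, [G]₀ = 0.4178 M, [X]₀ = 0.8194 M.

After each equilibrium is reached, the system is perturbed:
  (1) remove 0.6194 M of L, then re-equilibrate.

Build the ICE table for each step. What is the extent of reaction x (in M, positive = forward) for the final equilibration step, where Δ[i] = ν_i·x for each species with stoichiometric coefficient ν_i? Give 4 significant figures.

x = -0.01908 M

Q₀ = 0.00128 vs Keq = 0.01962 ⇒ Q<K, forward
Step 1:
                   M          L          G          X
  init         3.173      2.348     0.4178     0.8194
  Δ          -0.4155    -0.1385      0.277     0.4155
  eq           2.758       2.21     0.6948      1.235
  solve Keq expr → x = 0.1385; check Q = 0.01962
Then remove 0.6194 M of L.
Step 2:
                   M          L          G          X
  init         2.758       1.59     0.6948      1.235
  Δ          0.05725    0.01908   -0.03816   -0.05725
  eq           2.815      1.609     0.6566      1.178
  solve Keq expr → x = -0.01908; check Q = 0.01962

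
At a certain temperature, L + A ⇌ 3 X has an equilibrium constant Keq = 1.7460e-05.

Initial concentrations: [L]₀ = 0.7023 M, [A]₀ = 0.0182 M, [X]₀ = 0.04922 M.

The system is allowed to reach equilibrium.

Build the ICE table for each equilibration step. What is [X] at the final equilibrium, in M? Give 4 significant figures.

Q₀ = 0.009329 vs Keq = 1.7460e-05 ⇒ Q>K, reverse
Step 1:
                    L           A           X
  init         0.7023      0.0182     0.04922
  Δ           0.01395     0.01395    -0.04184
  eq           0.7162     0.03215     0.00738
  solve Keq expr → x = -0.01395; check Q = 1.7460e-05

[X]_eq = 0.00738 M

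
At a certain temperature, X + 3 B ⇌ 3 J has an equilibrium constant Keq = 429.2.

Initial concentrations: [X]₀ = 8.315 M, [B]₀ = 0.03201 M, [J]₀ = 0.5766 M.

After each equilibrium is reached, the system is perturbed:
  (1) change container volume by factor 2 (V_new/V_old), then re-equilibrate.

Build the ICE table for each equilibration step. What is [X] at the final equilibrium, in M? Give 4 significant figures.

Q₀ = 702.9 vs Keq = 429.2 ⇒ Q>K, reverse
Step 1:
                    X           B           J
  init          8.315     0.03201      0.5766
  Δ          0.001789    0.005367   -0.005367
  eq            8.317     0.03738      0.5712
  solve Keq expr → x = -0.001789; check Q = 429.2
Then change container volume by factor 2 (V_new/V_old).
Step 2:
                    X           B           J
  init          4.158     0.01869      0.2856
  Δ          0.001495    0.004485   -0.004485
  eq             4.16     0.02317      0.2811
  solve Keq expr → x = -0.001495; check Q = 429.2

[X]_eq = 4.16 M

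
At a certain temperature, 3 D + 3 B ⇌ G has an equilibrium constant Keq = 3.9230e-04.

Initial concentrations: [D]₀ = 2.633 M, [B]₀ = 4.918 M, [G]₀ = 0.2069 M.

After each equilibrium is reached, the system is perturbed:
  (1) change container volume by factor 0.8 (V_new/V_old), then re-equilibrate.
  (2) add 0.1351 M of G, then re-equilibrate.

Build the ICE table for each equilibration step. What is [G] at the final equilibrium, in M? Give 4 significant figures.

[G]_eq = 0.7097 M

Q₀ = 9.5289e-05 vs Keq = 3.9230e-04 ⇒ Q<K, forward
Step 1:
                    D           B           G
  init          2.633       4.918      0.2069
  Δ           -0.4566     -0.4566      0.1522
  eq            2.176       4.461      0.3591
  solve Keq expr → x = 0.1522; check Q = 3.9230e-04
Then change container volume by factor 0.8 (V_new/V_old).
Step 2:
                    D           B           G
  init           2.72       5.577      0.4489
  Δ           -0.4632     -0.4632      0.1544
  eq            2.257       5.114      0.6033
  solve Keq expr → x = 0.1544; check Q = 3.9230e-04
Then add 0.1351 M of G.
Step 3:
                    D           B           G
  init          2.257       5.114      0.7384
  Δ           0.08612     0.08612    -0.02871
  eq            2.343         5.2      0.7097
  solve Keq expr → x = -0.02871; check Q = 3.9230e-04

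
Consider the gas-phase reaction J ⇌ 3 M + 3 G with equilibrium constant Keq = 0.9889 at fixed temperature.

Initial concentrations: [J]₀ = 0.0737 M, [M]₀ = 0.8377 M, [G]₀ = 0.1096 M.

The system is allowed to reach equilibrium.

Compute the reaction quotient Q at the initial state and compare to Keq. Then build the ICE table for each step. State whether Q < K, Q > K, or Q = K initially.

Q₀ = 0.0105 vs Keq = 0.9889 ⇒ Q<K, forward
Step 1:
                  J         M         G
  I          0.0737    0.8377    0.1096
  C        -0.05371    0.1611    0.1611
  E         0.01999    0.9988    0.2707
  solve Keq expr → x = 0.05371; check Q = 0.9889

Q₀ = 0.0105; Q < K (proceeds forward)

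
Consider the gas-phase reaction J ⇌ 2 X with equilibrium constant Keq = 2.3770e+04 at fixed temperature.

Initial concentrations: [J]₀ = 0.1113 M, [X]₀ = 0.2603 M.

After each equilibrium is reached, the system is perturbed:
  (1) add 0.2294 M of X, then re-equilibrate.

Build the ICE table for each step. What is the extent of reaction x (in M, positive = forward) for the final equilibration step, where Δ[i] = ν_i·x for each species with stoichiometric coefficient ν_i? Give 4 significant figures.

Q₀ = 0.6088 vs Keq = 2.3770e+04 ⇒ Q<K, forward
Step 1:
                    J           X
  Initial      0.1113      0.2603
  Change      -0.1113      0.2226
  Equil    9.8096e-06      0.4829
  solve Keq expr → x = 0.1113; check Q = 2.3770e+04
Then add 0.2294 M of X.
Step 2:
                    J           X
  Initial  9.8096e-06      0.7123
  Change   1.1533e-05 -2.3066e-05
  Equil    2.1342e-05      0.7123
  solve Keq expr → x = -1.1533e-05; check Q = 2.3770e+04

x = -1.1533e-05 M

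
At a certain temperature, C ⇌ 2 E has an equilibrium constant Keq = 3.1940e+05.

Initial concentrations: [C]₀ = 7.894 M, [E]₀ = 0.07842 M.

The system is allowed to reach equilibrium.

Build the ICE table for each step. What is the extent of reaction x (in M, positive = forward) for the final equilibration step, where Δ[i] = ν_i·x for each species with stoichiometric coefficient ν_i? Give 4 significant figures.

Q₀ = 7.7903e-04 vs Keq = 3.1940e+05 ⇒ Q<K, forward
Step 1:
                  C         E
  init        7.894   0.07842
  Δ          -7.893     15.79
  eq      7.8802e-04     15.86
  solve Keq expr → x = 7.893; check Q = 3.1940e+05

x = 7.893 M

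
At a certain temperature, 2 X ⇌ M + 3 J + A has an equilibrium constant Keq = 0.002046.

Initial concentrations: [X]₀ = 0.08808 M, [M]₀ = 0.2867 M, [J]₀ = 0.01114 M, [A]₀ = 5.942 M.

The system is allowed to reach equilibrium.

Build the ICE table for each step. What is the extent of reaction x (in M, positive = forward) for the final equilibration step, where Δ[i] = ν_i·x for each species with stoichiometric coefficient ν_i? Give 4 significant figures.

x = 0.002959 M

Q₀ = 3.0357e-04 vs Keq = 0.002046 ⇒ Q<K, forward
Step 1:
                   X          M          J          A
  init       0.08808     0.2867    0.01114      5.942
  Δ        -0.005918   0.002959   0.008877   0.002959
  eq         0.08216     0.2897    0.02002      5.945
  solve Keq expr → x = 0.002959; check Q = 0.002046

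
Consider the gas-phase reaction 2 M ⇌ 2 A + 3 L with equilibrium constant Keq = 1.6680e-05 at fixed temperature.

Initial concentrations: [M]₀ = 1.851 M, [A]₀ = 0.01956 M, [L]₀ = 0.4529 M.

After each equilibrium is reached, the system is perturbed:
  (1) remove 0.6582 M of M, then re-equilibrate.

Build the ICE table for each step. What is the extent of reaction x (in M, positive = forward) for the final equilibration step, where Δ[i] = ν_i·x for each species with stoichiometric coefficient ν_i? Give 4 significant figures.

x = -0.003946 M

Q₀ = 1.0374e-05 vs Keq = 1.6680e-05 ⇒ Q<K, forward
Step 1:
                   M          A          L
  I            1.851    0.01956     0.4529
  C        -0.004623   0.004623   0.006935
  E            1.846    0.02418     0.4598
  solve Keq expr → x = 0.002312; check Q = 1.6680e-05
Then remove 0.6582 M of M.
Step 2:
                   M          A          L
  I            1.188    0.02418     0.4598
  C         0.007892  -0.007892   -0.01184
  E            1.196    0.01629      0.448
  solve Keq expr → x = -0.003946; check Q = 1.6680e-05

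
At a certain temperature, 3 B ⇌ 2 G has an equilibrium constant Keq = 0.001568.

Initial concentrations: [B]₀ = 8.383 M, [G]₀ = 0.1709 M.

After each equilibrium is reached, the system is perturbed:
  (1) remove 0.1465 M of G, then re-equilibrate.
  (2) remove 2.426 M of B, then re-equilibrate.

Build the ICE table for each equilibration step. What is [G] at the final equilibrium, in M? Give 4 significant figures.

Q₀ = 4.9578e-05 vs Keq = 0.001568 ⇒ Q<K, forward
Step 1:
                    B           G
  Initial       8.383      0.1709
  Change      -0.9479      0.6319
  Equil         7.435      0.8028
  solve Keq expr → x = 0.316; check Q = 0.001568
Then remove 0.1465 M of G.
Step 2:
                    B           G
  Initial       7.435      0.6563
  Change       -0.177       0.118
  Equil         7.258      0.7743
  solve Keq expr → x = 0.059; check Q = 0.001568
Then remove 2.426 M of B.
Step 3:
                    B           G
  Initial       4.832      0.7743
  Change        0.442     -0.2947
  Equil         5.274      0.4796
  solve Keq expr → x = -0.1473; check Q = 0.001568

[G]_eq = 0.4796 M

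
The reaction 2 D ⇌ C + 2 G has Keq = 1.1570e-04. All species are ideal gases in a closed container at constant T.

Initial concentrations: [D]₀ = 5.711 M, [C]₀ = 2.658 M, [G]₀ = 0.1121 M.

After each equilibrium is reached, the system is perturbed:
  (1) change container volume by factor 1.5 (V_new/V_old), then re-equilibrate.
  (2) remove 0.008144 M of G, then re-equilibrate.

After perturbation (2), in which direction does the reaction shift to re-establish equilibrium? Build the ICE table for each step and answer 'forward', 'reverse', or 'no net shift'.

Direction: forward

Q₀ = 0.001024 vs Keq = 1.1570e-04 ⇒ Q>K, reverse
Step 1:
                   D          C          G
  Initial      5.711      2.658     0.1121
  Change     0.07367   -0.03683   -0.07367
  Equil        5.785      2.621    0.03843
  solve Keq expr → x = -0.03683; check Q = 1.1570e-04
Then change container volume by factor 1.5 (V_new/V_old).
Step 2:
                   D          C          G
  Initial      3.856      1.747    0.02562
  Change   -0.005687   0.002843   0.005687
  Equil        3.851       1.75    0.03131
  solve Keq expr → x = 0.002843; check Q = 1.1570e-04
Then remove 0.008144 M of G.
Step 3:
                   D          C          G
  Initial      3.851       1.75    0.02316
  Change   -0.008043   0.004021   0.008043
  Equil        3.843      1.754    0.03121
  solve Keq expr → x = 0.004021; check Q = 1.1570e-04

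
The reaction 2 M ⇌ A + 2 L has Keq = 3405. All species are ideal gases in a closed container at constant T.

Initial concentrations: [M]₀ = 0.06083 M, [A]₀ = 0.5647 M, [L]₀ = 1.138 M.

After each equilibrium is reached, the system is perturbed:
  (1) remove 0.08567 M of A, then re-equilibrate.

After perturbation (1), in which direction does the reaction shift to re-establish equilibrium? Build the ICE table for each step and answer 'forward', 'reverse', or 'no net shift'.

Direction: forward

Q₀ = 197.6 vs Keq = 3405 ⇒ Q<K, forward
Step 1:
                  M         A         L
  init      0.06083    0.5647     1.138
  Δ        -0.04529   0.02264   0.04529
  eq        0.01554    0.5873     1.183
  solve Keq expr → x = 0.02264; check Q = 3405
Then remove 0.08567 M of A.
Step 2:
                  M         A         L
  init      0.01554    0.5017     1.183
  Δ       -0.001156 5.7787e-04  0.001156
  eq        0.01439    0.5023     1.184
  solve Keq expr → x = 5.7787e-04; check Q = 3405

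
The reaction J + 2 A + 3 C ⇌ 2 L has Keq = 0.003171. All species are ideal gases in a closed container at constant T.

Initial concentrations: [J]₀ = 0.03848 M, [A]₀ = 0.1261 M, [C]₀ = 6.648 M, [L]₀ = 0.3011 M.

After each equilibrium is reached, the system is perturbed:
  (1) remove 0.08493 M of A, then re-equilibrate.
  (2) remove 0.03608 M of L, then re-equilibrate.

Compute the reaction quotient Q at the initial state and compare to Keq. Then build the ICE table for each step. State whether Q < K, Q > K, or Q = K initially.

Q₀ = 0.5043; Q > K (proceeds reverse)

Q₀ = 0.5043 vs Keq = 0.003171 ⇒ Q>K, reverse
Step 1:
                    J           A           C           L
  Initial     0.03848      0.1261       6.648      0.3011
  Change      0.09267      0.1853       0.278     -0.1853
  Equil        0.1311      0.3114       6.926      0.1158
  solve Keq expr → x = -0.09267; check Q = 0.003171
Then remove 0.08493 M of A.
Step 2:
                    J           A           C           L
  Initial      0.1311      0.2265       6.926      0.1158
  Change      0.01003     0.02006     0.03008    -0.02006
  Equil        0.1412      0.2466       6.956     0.09571
  solve Keq expr → x = -0.01003; check Q = 0.003171
Then remove 0.03608 M of L.
Step 3:
                    J           A           C           L
  Initial      0.1412      0.2466       6.956     0.05963
  Change     -0.01148    -0.02295    -0.03443     0.02295
  Equil        0.1297      0.2236       6.922     0.08258
  solve Keq expr → x = 0.01148; check Q = 0.003171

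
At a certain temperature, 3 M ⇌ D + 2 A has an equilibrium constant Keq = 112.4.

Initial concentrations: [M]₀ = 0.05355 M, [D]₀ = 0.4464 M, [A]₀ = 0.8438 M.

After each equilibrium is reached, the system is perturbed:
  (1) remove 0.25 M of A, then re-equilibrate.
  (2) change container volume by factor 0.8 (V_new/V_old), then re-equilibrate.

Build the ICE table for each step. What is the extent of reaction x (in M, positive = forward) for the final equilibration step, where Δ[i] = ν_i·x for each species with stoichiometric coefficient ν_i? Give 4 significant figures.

x = 0 M

Q₀ = 2070 vs Keq = 112.4 ⇒ Q>K, reverse
Step 1:
                    M           D           A
  Initial     0.05355      0.4464      0.8438
  Change      0.07918    -0.02639    -0.05278
  Equil        0.1327        0.42       0.791
  solve Keq expr → x = -0.02639; check Q = 112.4
Then remove 0.25 M of A.
Step 2:
                    M           D           A
  Initial      0.1327        0.42       0.541
  Change     -0.02671    0.008902      0.0178
  Equil         0.106      0.4289      0.5588
  solve Keq expr → x = 0.008902; check Q = 112.4
Then change container volume by factor 0.8 (V_new/V_old).
Step 3:
                    M           D           A
  Initial      0.1325      0.5361      0.6985
  Change            0           0           0
  Equil        0.1325      0.5361      0.6985
  solve Keq expr → x = 0; check Q = 112.4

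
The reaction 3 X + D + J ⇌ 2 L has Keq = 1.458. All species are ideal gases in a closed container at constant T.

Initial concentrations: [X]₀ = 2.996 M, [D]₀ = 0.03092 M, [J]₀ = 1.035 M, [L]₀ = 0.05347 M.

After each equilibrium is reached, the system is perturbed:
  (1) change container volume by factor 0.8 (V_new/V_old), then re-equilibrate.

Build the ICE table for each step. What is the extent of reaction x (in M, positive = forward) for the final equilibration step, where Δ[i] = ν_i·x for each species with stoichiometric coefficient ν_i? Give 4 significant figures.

x = 2.2158e-04 M

Q₀ = 0.003322 vs Keq = 1.458 ⇒ Q<K, forward
Step 1:
                  X         D         J         L
  init        2.996   0.03092     1.035   0.05347
  Δ        -0.09166  -0.03055  -0.03055   0.06111
  eq          2.904 3.6591e-04     1.004    0.1146
  solve Keq expr → x = 0.03055; check Q = 1.458
Then change container volume by factor 0.8 (V_new/V_old).
Step 2:
                  X         D         J         L
  init         3.63 4.5739e-04     1.256    0.1432
  Δ       -6.6475e-04 -2.2158e-04 -2.2158e-04 4.4317e-04
  eq           3.63 2.3581e-04     1.255    0.1437
  solve Keq expr → x = 2.2158e-04; check Q = 1.458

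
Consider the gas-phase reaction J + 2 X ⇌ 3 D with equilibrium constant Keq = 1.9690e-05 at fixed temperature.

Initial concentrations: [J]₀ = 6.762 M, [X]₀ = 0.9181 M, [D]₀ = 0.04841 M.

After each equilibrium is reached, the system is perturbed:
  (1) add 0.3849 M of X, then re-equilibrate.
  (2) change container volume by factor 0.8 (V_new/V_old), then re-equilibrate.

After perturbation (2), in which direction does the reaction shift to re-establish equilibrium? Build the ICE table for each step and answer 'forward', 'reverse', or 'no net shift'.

Direction: no net shift

Q₀ = 1.9904e-05 vs Keq = 1.9690e-05 ⇒ Q>K, reverse
Step 1:
                   J          X          D
  I            6.762     0.9181    0.04841
  C       5.6789e-05 1.1358e-04 -1.7037e-04
  E            6.762     0.9182    0.04824
  solve Keq expr → x = -5.6789e-05; check Q = 1.9690e-05
Then add 0.3849 M of X.
Step 2:
                   J          X          D
  I            6.762      1.303    0.04824
  C        -0.004137  -0.008274    0.01241
  E            6.758      1.295    0.06065
  solve Keq expr → x = 0.004137; check Q = 1.9690e-05
Then change container volume by factor 0.8 (V_new/V_old).
Step 3:
                   J          X          D
  I            8.447      1.619    0.07581
  C                0          0          0
  E            8.447      1.619    0.07581
  solve Keq expr → x = 0; check Q = 1.9690e-05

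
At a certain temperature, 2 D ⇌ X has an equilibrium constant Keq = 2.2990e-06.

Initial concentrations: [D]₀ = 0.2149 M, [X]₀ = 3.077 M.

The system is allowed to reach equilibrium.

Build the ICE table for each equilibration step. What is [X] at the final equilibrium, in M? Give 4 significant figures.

Q₀ = 66.63 vs Keq = 2.2990e-06 ⇒ Q>K, reverse
Step 1:
                  D         X
  I          0.2149     3.077
  C           6.154    -3.077
  E           6.369 9.3249e-05
  solve Keq expr → x = -3.077; check Q = 2.2990e-06

[X]_eq = 9.3249e-05 M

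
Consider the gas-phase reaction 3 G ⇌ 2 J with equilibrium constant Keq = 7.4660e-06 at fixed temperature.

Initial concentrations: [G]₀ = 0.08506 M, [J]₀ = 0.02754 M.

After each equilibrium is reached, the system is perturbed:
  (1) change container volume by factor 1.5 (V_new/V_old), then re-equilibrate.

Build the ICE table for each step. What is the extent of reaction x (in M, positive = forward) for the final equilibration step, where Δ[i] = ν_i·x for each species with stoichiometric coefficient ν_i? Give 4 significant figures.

x = -7.4784e-06 M

Q₀ = 1.232 vs Keq = 7.4660e-06 ⇒ Q>K, reverse
Step 1:
                    G           J
  init        0.08506     0.02754
  Δ           0.04113    -0.02742
  eq           0.1262  1.2248e-04
  solve Keq expr → x = -0.01371; check Q = 7.4660e-06
Then change container volume by factor 1.5 (V_new/V_old).
Step 2:
                    G           J
  init        0.08412  8.1653e-05
  Δ        2.2435e-05 -1.4957e-05
  eq          0.08415  6.6696e-05
  solve Keq expr → x = -7.4784e-06; check Q = 7.4660e-06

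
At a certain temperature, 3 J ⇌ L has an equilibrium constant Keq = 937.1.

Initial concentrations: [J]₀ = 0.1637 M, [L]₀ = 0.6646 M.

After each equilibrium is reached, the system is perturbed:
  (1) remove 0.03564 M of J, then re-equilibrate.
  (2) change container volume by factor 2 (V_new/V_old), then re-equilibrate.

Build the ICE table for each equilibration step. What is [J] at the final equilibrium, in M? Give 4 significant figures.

[J]_eq = 0.07062 M

Q₀ = 151.5 vs Keq = 937.1 ⇒ Q<K, forward
Step 1:
                    J           L
  Initial      0.1637      0.6646
  Change     -0.07344     0.02448
  Equil       0.09026      0.6891
  solve Keq expr → x = 0.02448; check Q = 937.1
Then remove 0.03564 M of J.
Step 2:
                    J           L
  Initial     0.05462      0.6891
  Change      0.03513    -0.01171
  Equil       0.08975      0.6774
  solve Keq expr → x = -0.01171; check Q = 937.1
Then change container volume by factor 2 (V_new/V_old).
Step 3:
                    J           L
  Initial     0.04487      0.3387
  Change      0.02575   -0.008584
  Equil       0.07062      0.3301
  solve Keq expr → x = -0.008584; check Q = 937.1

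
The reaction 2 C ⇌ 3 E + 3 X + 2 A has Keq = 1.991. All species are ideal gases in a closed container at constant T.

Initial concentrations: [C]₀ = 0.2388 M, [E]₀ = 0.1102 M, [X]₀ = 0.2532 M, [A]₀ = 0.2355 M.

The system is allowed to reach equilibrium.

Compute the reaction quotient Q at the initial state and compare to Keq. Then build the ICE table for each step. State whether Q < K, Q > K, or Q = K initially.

Q₀ = 2.1128e-05; Q < K (proceeds forward)

Q₀ = 2.1128e-05 vs Keq = 1.991 ⇒ Q<K, forward
Step 1:
                    C           E           X           A
  init         0.2388      0.1102      0.2532      0.2355
  Δ           -0.2039      0.3058      0.3058      0.2039
  eq          0.03492       0.416       0.559      0.4394
  solve Keq expr → x = 0.1019; check Q = 1.991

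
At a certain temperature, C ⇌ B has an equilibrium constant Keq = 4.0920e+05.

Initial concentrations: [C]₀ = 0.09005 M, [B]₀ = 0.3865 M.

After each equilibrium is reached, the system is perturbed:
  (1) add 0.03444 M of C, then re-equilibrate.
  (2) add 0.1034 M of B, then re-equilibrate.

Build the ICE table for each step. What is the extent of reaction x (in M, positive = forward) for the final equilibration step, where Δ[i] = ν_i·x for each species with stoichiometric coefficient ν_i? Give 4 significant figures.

Q₀ = 4.292 vs Keq = 4.0920e+05 ⇒ Q<K, forward
Step 1:
                   C          B
  I          0.09005     0.3865
  C         -0.09005    0.09005
  E       1.1646e-06     0.4765
  solve Keq expr → x = 0.09005; check Q = 4.0920e+05
Then add 0.03444 M of C.
Step 2:
                   C          B
  I          0.03444     0.4765
  C         -0.03444    0.03444
  E       1.2488e-06      0.511
  solve Keq expr → x = 0.03444; check Q = 4.0920e+05
Then add 0.1034 M of B.
Step 3:
                   C          B
  I       1.2488e-06     0.6144
  C       2.5269e-07 -2.5269e-07
  E       1.5014e-06     0.6144
  solve Keq expr → x = -2.5269e-07; check Q = 4.0920e+05

x = -2.5269e-07 M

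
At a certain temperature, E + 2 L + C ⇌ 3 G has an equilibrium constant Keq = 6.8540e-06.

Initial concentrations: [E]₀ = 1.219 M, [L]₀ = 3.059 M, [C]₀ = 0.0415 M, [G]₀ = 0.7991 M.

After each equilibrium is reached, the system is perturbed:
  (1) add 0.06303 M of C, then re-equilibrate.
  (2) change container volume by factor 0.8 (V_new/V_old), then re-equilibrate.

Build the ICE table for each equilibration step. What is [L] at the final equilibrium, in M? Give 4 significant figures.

Q₀ = 1.078 vs Keq = 6.8540e-06 ⇒ Q>K, reverse
Step 1:
                   E          L          C          G
  I            1.219      3.059     0.0415     0.7991
  C           0.2551     0.5103     0.2551    -0.7654
  E            1.474      3.569     0.2966    0.03367
  solve Keq expr → x = -0.2551; check Q = 6.8540e-06
Then add 0.06303 M of C.
Step 2:
                   E          L          C          G
  I            1.474      3.569     0.3597    0.03367
  C       -7.3116e-04  -0.001462 -7.3116e-04   0.002193
  E            1.473      3.568     0.3589    0.03587
  solve Keq expr → x = 7.3116e-04; check Q = 6.8540e-06
Then change container volume by factor 0.8 (V_new/V_old).
Step 3:
                   E          L          C          G
  I            1.842       4.46     0.4487    0.04483
  C        -0.001132  -0.002263  -0.001132   0.003395
  E            1.841      4.458     0.4475    0.04823
  solve Keq expr → x = 0.001132; check Q = 6.8540e-06

[L]_eq = 4.458 M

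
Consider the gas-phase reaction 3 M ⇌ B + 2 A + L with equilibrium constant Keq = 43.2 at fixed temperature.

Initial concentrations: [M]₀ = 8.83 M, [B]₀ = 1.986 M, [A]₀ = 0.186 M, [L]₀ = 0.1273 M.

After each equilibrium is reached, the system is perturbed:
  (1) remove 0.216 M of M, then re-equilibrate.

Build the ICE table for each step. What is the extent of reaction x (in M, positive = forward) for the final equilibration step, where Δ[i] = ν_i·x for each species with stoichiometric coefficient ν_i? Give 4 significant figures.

x = -0.05576 M

Q₀ = 1.2704e-05 vs Keq = 43.2 ⇒ Q<K, forward
Step 1:
                    M           B           A           L
  init           8.83       1.986       0.186      0.1273
  Δ            -7.026       2.342       4.684       2.342
  eq            1.804       4.328        4.87       2.469
  solve Keq expr → x = 2.342; check Q = 43.2
Then remove 0.216 M of M.
Step 2:
                    M           B           A           L
  init          1.588       4.328        4.87       2.469
  Δ            0.1673    -0.05576     -0.1115    -0.05576
  eq            1.755       4.272       4.759       2.414
  solve Keq expr → x = -0.05576; check Q = 43.2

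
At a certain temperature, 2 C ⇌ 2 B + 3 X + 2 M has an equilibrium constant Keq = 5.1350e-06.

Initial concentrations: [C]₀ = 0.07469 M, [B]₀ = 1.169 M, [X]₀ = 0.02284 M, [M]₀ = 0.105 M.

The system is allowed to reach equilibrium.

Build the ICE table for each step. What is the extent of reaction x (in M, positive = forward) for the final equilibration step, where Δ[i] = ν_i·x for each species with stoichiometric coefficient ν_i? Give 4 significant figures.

x = -0.003067 M

Q₀ = 3.2179e-05 vs Keq = 5.1350e-06 ⇒ Q>K, reverse
Step 1:
                  C         B         X         M
  I         0.07469     1.169   0.02284     0.105
  C        0.006133 -0.006133   -0.0092 -0.006133
  E         0.08082     1.163   0.01364   0.09887
  solve Keq expr → x = -0.003067; check Q = 5.1350e-06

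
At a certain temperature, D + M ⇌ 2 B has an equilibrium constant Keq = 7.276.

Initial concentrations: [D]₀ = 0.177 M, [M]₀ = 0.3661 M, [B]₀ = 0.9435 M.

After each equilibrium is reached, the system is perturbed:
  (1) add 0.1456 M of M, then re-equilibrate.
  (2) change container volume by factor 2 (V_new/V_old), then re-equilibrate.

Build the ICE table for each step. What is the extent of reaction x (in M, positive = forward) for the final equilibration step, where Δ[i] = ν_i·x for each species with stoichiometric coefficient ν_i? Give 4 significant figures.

Q₀ = 13.74 vs Keq = 7.276 ⇒ Q>K, reverse
Step 1:
                    D           M           B
  Initial       0.177      0.3661      0.9435
  Change      0.05301     0.05301      -0.106
  Equil          0.23      0.4191      0.8375
  solve Keq expr → x = -0.05301; check Q = 7.276
Then add 0.1456 M of M.
Step 2:
                    D           M           B
  Initial        0.23      0.5647      0.8375
  Change     -0.02694    -0.02694     0.05388
  Equil        0.2031      0.5378      0.8914
  solve Keq expr → x = 0.02694; check Q = 7.276
Then change container volume by factor 2 (V_new/V_old).
Step 3:
                    D           M           B
  Initial      0.1015      0.2689      0.4457
  Change            0           0           0
  Equil        0.1015      0.2689      0.4457
  solve Keq expr → x = 0; check Q = 7.276

x = 0 M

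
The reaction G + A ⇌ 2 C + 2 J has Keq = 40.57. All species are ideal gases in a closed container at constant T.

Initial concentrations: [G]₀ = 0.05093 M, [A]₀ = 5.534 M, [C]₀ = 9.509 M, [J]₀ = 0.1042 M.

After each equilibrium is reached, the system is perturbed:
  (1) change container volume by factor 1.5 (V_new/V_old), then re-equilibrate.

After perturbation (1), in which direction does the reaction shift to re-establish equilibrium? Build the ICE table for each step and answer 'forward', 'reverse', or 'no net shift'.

Direction: forward

Q₀ = 3.483 vs Keq = 40.57 ⇒ Q<K, forward
Step 1:
                  G         A         C         J
  init      0.05093     5.534     9.509    0.1042
  Δ        -0.03766  -0.03766   0.07531   0.07531
  eq        0.01327     5.496     9.584    0.1795
  solve Keq expr → x = 0.03766; check Q = 40.57
Then change container volume by factor 1.5 (V_new/V_old).
Step 2:
                  G         A         C         J
  init      0.00885     3.664      6.39    0.1197
  Δ       -0.004312 -0.004312  0.008623  0.008623
  eq       0.004538      3.66     6.398    0.1283
  solve Keq expr → x = 0.004312; check Q = 40.57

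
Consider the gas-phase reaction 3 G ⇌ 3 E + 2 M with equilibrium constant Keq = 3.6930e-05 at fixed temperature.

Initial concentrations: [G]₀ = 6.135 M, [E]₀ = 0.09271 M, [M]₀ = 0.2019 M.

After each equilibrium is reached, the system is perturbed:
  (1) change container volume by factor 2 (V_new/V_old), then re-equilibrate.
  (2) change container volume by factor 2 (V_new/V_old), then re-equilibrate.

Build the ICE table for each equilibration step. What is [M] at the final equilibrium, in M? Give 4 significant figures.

[M]_eq = 0.1462 M

Q₀ = 1.4067e-07 vs Keq = 3.6930e-05 ⇒ Q<K, forward
Step 1:
                    G           E           M
  I             6.135     0.09271      0.2019
  C           -0.2756      0.2756      0.1837
  E             5.859      0.3683      0.3856
  solve Keq expr → x = 0.09186; check Q = 3.6930e-05
Then change container volume by factor 2 (V_new/V_old).
Step 2:
                    G           E           M
  I              2.93      0.1842      0.1928
  C          -0.06535     0.06535     0.04357
  E             2.864      0.2495      0.2364
  solve Keq expr → x = 0.02178; check Q = 3.6930e-05
Then change container volume by factor 2 (V_new/V_old).
Step 3:
                    G           E           M
  I             1.432      0.1248      0.1182
  C          -0.04204     0.04204     0.02803
  E              1.39      0.1668      0.1462
  solve Keq expr → x = 0.01401; check Q = 3.6930e-05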